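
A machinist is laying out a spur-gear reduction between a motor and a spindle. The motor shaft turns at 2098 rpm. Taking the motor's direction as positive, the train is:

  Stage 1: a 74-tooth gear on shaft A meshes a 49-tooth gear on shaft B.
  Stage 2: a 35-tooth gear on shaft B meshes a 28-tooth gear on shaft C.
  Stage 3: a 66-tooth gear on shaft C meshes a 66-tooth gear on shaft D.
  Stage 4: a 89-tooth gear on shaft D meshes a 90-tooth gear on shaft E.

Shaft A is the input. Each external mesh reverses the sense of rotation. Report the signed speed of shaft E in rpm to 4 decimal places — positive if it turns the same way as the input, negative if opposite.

+3916.5045 rpm (same as input, |ω| = 3916.5045 rpm)

Stage 1 [74T→49T]: ω = 2098.0000×74/49 = 3168.4082 rpm, dir flips to −; running = −3168.4082
Stage 2 [35T→28T]: ω = 3168.4082×35/28 = 3960.5102 rpm, dir flips to +; running = +3960.5102
Stage 3 [66T→66T]: ω = 3960.5102×66/66 = 3960.5102 rpm, dir flips to −; running = −3960.5102
Stage 4 [89T→90T]: ω = 3960.5102×89/90 = 3916.5045 rpm, dir flips to +; running = +3916.5045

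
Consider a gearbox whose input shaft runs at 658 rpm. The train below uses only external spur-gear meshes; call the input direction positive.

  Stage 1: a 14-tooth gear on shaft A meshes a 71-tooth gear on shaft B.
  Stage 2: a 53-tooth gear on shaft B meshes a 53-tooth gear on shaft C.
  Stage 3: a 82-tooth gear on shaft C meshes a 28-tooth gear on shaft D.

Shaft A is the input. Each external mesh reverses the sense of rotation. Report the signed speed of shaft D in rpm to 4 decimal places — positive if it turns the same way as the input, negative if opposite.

-379.9718 rpm (opposite to input, |ω| = 379.9718 rpm)

Stage 1 [14T→71T]: ω = 658.0000×14/71 = 129.7465 rpm, dir flips to −; running = −129.7465
Stage 2 [53T→53T]: ω = 129.7465×53/53 = 129.7465 rpm, dir flips to +; running = +129.7465
Stage 3 [82T→28T]: ω = 129.7465×82/28 = 379.9718 rpm, dir flips to −; running = −379.9718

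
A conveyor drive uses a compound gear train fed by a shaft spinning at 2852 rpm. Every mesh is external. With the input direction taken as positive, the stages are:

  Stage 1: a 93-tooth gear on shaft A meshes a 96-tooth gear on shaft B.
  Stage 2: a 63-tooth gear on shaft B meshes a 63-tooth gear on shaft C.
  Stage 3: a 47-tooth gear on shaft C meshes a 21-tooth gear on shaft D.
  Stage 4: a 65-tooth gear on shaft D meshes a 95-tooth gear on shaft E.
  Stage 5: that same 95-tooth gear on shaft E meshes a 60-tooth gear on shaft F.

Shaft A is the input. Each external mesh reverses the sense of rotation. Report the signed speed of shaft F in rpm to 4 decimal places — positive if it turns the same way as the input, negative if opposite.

Stage 1 [93T→96T]: ω = 2852.0000×93/96 = 2762.8750 rpm, dir flips to −; running = −2762.8750
Stage 2 [63T→63T]: ω = 2762.8750×63/63 = 2762.8750 rpm, dir flips to +; running = +2762.8750
Stage 3 [47T→21T]: ω = 2762.8750×47/21 = 6183.5774 rpm, dir flips to −; running = −6183.5774
Stage 4 [65T→95T]: ω = 6183.5774×65/95 = 4230.8687 rpm, dir flips to +; running = +4230.8687
Stage 5 [95T→60T]: ω = 4230.8687×95/60 = 6698.8755 rpm, dir flips to −; running = −6698.8755

-6698.8755 rpm (opposite to input, |ω| = 6698.8755 rpm)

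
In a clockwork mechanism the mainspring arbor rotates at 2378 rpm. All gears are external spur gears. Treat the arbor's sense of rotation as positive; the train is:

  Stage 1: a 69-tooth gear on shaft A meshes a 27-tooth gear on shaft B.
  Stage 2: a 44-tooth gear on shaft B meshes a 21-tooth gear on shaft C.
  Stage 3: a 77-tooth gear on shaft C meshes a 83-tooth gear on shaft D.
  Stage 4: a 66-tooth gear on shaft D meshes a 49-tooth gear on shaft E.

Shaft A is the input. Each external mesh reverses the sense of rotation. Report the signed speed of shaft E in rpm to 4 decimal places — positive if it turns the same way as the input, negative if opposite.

Stage 1 [69T→27T]: ω = 2378.0000×69/27 = 6077.1111 rpm, dir flips to −; running = −6077.1111
Stage 2 [44T→21T]: ω = 6077.1111×44/21 = 12732.9947 rpm, dir flips to +; running = +12732.9947
Stage 3 [77T→83T]: ω = 12732.9947×77/83 = 11812.5373 rpm, dir flips to −; running = −11812.5373
Stage 4 [66T→49T]: ω = 11812.5373×66/49 = 15910.7645 rpm, dir flips to +; running = +15910.7645

+15910.7645 rpm (same as input, |ω| = 15910.7645 rpm)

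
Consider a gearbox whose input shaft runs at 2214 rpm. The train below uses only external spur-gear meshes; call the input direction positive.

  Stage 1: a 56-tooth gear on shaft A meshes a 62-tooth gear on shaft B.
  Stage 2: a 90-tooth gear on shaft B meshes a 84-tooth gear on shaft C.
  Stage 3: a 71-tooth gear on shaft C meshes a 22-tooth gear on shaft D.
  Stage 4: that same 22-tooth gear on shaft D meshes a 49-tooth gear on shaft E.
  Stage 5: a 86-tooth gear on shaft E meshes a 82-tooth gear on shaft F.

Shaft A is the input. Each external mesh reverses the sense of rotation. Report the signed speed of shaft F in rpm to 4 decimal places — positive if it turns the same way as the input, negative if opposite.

-3255.9974 rpm (opposite to input, |ω| = 3255.9974 rpm)

Stage 1 [56T→62T]: ω = 2214.0000×56/62 = 1999.7419 rpm, dir flips to −; running = −1999.7419
Stage 2 [90T→84T]: ω = 1999.7419×90/84 = 2142.5806 rpm, dir flips to +; running = +2142.5806
Stage 3 [71T→22T]: ω = 2142.5806×71/22 = 6914.6921 rpm, dir flips to −; running = −6914.6921
Stage 4 [22T→49T]: ω = 6914.6921×22/49 = 3104.5556 rpm, dir flips to +; running = +3104.5556
Stage 5 [86T→82T]: ω = 3104.5556×86/82 = 3255.9974 rpm, dir flips to −; running = −3255.9974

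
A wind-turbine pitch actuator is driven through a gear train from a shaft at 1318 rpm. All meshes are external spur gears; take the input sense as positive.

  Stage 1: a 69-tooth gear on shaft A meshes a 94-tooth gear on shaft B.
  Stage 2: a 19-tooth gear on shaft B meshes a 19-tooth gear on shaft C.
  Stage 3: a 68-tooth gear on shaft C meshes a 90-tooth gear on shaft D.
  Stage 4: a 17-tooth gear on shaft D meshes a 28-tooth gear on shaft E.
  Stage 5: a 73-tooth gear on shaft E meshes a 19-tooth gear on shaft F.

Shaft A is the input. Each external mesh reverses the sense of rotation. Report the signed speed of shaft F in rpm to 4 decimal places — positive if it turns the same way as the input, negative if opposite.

-1705.1524 rpm (opposite to input, |ω| = 1705.1524 rpm)

Stage 1 [69T→94T]: ω = 1318.0000×69/94 = 967.4681 rpm, dir flips to −; running = −967.4681
Stage 2 [19T→19T]: ω = 967.4681×19/19 = 967.4681 rpm, dir flips to +; running = +967.4681
Stage 3 [68T→90T]: ω = 967.4681×68/90 = 730.9759 rpm, dir flips to −; running = −730.9759
Stage 4 [17T→28T]: ω = 730.9759×17/28 = 443.8068 rpm, dir flips to +; running = +443.8068
Stage 5 [73T→19T]: ω = 443.8068×73/19 = 1705.1524 rpm, dir flips to −; running = −1705.1524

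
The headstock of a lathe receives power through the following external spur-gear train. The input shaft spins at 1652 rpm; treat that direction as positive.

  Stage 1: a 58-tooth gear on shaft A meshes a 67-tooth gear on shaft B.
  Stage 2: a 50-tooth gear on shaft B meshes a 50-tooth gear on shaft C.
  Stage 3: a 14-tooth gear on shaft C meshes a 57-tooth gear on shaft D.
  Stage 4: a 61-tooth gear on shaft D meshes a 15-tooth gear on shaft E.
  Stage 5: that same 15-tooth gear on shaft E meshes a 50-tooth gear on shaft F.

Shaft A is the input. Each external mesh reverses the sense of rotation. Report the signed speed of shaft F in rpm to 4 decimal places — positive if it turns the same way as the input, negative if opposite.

Stage 1 [58T→67T]: ω = 1652.0000×58/67 = 1430.0896 rpm, dir flips to −; running = −1430.0896
Stage 2 [50T→50T]: ω = 1430.0896×50/50 = 1430.0896 rpm, dir flips to +; running = +1430.0896
Stage 3 [14T→57T]: ω = 1430.0896×14/57 = 351.2501 rpm, dir flips to −; running = −351.2501
Stage 4 [61T→15T]: ω = 351.2501×61/15 = 1428.4169 rpm, dir flips to +; running = +1428.4169
Stage 5 [15T→50T]: ω = 1428.4169×15/50 = 428.5251 rpm, dir flips to −; running = −428.5251

-428.5251 rpm (opposite to input, |ω| = 428.5251 rpm)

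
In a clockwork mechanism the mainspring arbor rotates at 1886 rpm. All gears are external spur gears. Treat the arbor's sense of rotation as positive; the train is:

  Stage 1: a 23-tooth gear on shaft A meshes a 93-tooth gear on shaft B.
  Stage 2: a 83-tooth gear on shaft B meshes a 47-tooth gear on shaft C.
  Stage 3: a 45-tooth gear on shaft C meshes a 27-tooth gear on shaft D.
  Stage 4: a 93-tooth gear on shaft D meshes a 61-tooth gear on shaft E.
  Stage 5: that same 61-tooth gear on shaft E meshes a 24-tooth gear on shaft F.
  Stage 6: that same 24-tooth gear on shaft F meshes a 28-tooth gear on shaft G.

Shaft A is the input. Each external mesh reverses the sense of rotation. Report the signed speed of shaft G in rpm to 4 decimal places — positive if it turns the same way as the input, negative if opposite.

Stage 1 [23T→93T]: ω = 1886.0000×23/93 = 466.4301 rpm, dir flips to −; running = −466.4301
Stage 2 [83T→47T]: ω = 466.4301×83/47 = 823.6957 rpm, dir flips to +; running = +823.6957
Stage 3 [45T→27T]: ω = 823.6957×45/27 = 1372.8262 rpm, dir flips to −; running = −1372.8262
Stage 4 [93T→61T]: ω = 1372.8262×93/61 = 2092.9973 rpm, dir flips to +; running = +2092.9973
Stage 5 [61T→24T]: ω = 2092.9973×61/24 = 5319.7015 rpm, dir flips to −; running = −5319.7015
Stage 6 [24T→28T]: ω = 5319.7015×24/28 = 4559.7442 rpm, dir flips to +; running = +4559.7442

+4559.7442 rpm (same as input, |ω| = 4559.7442 rpm)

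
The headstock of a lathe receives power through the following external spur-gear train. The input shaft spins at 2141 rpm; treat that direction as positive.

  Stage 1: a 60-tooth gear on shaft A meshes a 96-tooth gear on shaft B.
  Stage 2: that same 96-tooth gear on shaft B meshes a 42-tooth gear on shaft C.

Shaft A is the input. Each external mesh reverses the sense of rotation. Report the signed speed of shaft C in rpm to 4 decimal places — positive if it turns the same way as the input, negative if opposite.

Stage 1 [60T→96T]: ω = 2141.0000×60/96 = 1338.1250 rpm, dir flips to −; running = −1338.1250
Stage 2 [96T→42T]: ω = 1338.1250×96/42 = 3058.5714 rpm, dir flips to +; running = +3058.5714

+3058.5714 rpm (same as input, |ω| = 3058.5714 rpm)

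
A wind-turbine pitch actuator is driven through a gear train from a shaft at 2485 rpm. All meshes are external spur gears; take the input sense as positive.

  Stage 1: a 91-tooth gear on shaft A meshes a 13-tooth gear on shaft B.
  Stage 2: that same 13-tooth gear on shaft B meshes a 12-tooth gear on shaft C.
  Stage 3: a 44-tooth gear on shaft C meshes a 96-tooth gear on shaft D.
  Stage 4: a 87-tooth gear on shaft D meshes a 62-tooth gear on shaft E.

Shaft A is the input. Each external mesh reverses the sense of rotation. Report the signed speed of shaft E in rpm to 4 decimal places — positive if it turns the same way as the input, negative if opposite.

+12119.8026 rpm (same as input, |ω| = 12119.8026 rpm)

Stage 1 [91T→13T]: ω = 2485.0000×91/13 = 17395.0000 rpm, dir flips to −; running = −17395.0000
Stage 2 [13T→12T]: ω = 17395.0000×13/12 = 18844.5833 rpm, dir flips to +; running = +18844.5833
Stage 3 [44T→96T]: ω = 18844.5833×44/96 = 8637.1007 rpm, dir flips to −; running = −8637.1007
Stage 4 [87T→62T]: ω = 8637.1007×87/62 = 12119.8026 rpm, dir flips to +; running = +12119.8026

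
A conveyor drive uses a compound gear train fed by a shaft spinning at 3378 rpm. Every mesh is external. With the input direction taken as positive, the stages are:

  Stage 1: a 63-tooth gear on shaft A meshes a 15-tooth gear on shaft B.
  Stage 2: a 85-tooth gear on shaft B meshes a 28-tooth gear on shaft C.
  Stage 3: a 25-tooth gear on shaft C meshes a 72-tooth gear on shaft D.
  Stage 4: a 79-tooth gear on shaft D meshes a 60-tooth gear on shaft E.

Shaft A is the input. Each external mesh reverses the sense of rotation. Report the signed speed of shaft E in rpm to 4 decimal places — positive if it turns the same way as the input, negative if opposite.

+19690.3385 rpm (same as input, |ω| = 19690.3385 rpm)

Stage 1 [63T→15T]: ω = 3378.0000×63/15 = 14187.6000 rpm, dir flips to −; running = −14187.6000
Stage 2 [85T→28T]: ω = 14187.6000×85/28 = 43069.5000 rpm, dir flips to +; running = +43069.5000
Stage 3 [25T→72T]: ω = 43069.5000×25/72 = 14954.6875 rpm, dir flips to −; running = −14954.6875
Stage 4 [79T→60T]: ω = 14954.6875×79/60 = 19690.3385 rpm, dir flips to +; running = +19690.3385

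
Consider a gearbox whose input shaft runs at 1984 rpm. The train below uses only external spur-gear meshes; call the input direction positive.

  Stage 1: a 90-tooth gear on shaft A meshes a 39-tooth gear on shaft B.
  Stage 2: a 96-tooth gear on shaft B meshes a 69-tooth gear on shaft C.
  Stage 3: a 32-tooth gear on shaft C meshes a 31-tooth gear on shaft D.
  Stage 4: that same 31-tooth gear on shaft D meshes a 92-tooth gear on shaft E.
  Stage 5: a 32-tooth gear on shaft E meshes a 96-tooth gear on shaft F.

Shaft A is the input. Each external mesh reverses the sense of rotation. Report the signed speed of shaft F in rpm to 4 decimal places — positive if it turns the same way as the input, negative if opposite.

Stage 1 [90T→39T]: ω = 1984.0000×90/39 = 4578.4615 rpm, dir flips to −; running = −4578.4615
Stage 2 [96T→69T]: ω = 4578.4615×96/69 = 6370.0334 rpm, dir flips to +; running = +6370.0334
Stage 3 [32T→31T]: ω = 6370.0334×32/31 = 6575.5184 rpm, dir flips to −; running = −6575.5184
Stage 4 [31T→92T]: ω = 6575.5184×31/92 = 2215.6638 rpm, dir flips to +; running = +2215.6638
Stage 5 [32T→96T]: ω = 2215.6638×32/96 = 738.5546 rpm, dir flips to −; running = −738.5546

-738.5546 rpm (opposite to input, |ω| = 738.5546 rpm)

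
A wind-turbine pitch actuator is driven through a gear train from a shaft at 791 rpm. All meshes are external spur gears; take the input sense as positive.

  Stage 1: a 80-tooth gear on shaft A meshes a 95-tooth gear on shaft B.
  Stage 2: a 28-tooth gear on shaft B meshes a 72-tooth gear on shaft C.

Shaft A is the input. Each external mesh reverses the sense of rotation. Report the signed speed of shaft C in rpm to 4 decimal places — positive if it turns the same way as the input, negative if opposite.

+259.0409 rpm (same as input, |ω| = 259.0409 rpm)

Stage 1 [80T→95T]: ω = 791.0000×80/95 = 666.1053 rpm, dir flips to −; running = −666.1053
Stage 2 [28T→72T]: ω = 666.1053×28/72 = 259.0409 rpm, dir flips to +; running = +259.0409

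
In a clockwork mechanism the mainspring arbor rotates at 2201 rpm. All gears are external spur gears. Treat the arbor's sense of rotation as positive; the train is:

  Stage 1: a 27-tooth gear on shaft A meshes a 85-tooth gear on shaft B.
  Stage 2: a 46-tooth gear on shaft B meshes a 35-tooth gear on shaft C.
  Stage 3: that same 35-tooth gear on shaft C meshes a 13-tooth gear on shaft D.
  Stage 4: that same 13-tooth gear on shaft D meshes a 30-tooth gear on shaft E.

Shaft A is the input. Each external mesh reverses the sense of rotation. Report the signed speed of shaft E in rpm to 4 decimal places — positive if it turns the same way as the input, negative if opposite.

Stage 1 [27T→85T]: ω = 2201.0000×27/85 = 699.1412 rpm, dir flips to −; running = −699.1412
Stage 2 [46T→35T]: ω = 699.1412×46/35 = 918.8713 rpm, dir flips to +; running = +918.8713
Stage 3 [35T→13T]: ω = 918.8713×35/13 = 2473.8842 rpm, dir flips to −; running = −2473.8842
Stage 4 [13T→30T]: ω = 2473.8842×13/30 = 1072.0165 rpm, dir flips to +; running = +1072.0165

+1072.0165 rpm (same as input, |ω| = 1072.0165 rpm)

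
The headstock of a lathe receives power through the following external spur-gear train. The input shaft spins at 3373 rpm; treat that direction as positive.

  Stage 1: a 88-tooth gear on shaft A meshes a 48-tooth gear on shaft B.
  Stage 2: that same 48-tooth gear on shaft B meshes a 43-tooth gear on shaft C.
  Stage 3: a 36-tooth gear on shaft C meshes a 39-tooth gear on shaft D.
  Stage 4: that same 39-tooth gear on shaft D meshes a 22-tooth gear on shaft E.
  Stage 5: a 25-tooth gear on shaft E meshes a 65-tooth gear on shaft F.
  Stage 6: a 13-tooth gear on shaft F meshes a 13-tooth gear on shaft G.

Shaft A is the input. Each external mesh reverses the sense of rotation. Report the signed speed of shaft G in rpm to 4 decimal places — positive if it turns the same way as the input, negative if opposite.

Stage 1 [88T→48T]: ω = 3373.0000×88/48 = 6183.8333 rpm, dir flips to −; running = −6183.8333
Stage 2 [48T→43T]: ω = 6183.8333×48/43 = 6902.8837 rpm, dir flips to +; running = +6902.8837
Stage 3 [36T→39T]: ω = 6902.8837×36/39 = 6371.8927 rpm, dir flips to −; running = −6371.8927
Stage 4 [39T→22T]: ω = 6371.8927×39/22 = 11295.6279 rpm, dir flips to +; running = +11295.6279
Stage 5 [25T→65T]: ω = 11295.6279×25/65 = 4344.4723 rpm, dir flips to −; running = −4344.4723
Stage 6 [13T→13T]: ω = 4344.4723×13/13 = 4344.4723 rpm, dir flips to +; running = +4344.4723

+4344.4723 rpm (same as input, |ω| = 4344.4723 rpm)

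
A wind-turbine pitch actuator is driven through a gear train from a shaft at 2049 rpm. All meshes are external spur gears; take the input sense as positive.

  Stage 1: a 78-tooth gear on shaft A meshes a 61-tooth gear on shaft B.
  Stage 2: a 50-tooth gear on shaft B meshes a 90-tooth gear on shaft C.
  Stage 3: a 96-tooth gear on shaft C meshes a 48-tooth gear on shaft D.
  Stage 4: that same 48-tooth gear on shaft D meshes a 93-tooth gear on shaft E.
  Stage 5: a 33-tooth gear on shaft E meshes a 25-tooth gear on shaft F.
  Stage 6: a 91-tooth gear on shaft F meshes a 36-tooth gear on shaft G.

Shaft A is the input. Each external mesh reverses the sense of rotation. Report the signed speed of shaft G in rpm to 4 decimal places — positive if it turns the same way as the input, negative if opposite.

+5013.4343 rpm (same as input, |ω| = 5013.4343 rpm)

Stage 1 [78T→61T]: ω = 2049.0000×78/61 = 2620.0328 rpm, dir flips to −; running = −2620.0328
Stage 2 [50T→90T]: ω = 2620.0328×50/90 = 1455.5738 rpm, dir flips to +; running = +1455.5738
Stage 3 [96T→48T]: ω = 1455.5738×96/48 = 2911.1475 rpm, dir flips to −; running = −2911.1475
Stage 4 [48T→93T]: ω = 2911.1475×48/93 = 1502.5278 rpm, dir flips to +; running = +1502.5278
Stage 5 [33T→25T]: ω = 1502.5278×33/25 = 1983.3366 rpm, dir flips to −; running = −1983.3366
Stage 6 [91T→36T]: ω = 1983.3366×91/36 = 5013.4343 rpm, dir flips to +; running = +5013.4343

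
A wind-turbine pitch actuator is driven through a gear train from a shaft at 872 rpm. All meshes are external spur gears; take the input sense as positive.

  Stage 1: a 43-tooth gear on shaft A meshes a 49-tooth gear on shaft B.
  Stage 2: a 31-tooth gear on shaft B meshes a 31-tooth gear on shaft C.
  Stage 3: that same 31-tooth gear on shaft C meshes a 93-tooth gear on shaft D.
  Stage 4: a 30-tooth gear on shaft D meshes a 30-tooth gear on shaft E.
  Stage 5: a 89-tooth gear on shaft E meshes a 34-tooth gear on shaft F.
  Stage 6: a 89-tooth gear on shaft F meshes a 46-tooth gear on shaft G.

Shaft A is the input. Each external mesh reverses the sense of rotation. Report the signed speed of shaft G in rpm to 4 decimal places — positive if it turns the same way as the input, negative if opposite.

Stage 1 [43T→49T]: ω = 872.0000×43/49 = 765.2245 rpm, dir flips to −; running = −765.2245
Stage 2 [31T→31T]: ω = 765.2245×31/31 = 765.2245 rpm, dir flips to +; running = +765.2245
Stage 3 [31T→93T]: ω = 765.2245×31/93 = 255.0748 rpm, dir flips to −; running = −255.0748
Stage 4 [30T→30T]: ω = 255.0748×30/30 = 255.0748 rpm, dir flips to +; running = +255.0748
Stage 5 [89T→34T]: ω = 255.0748×89/34 = 667.6959 rpm, dir flips to −; running = −667.6959
Stage 6 [89T→46T]: ω = 667.6959×89/46 = 1291.8464 rpm, dir flips to +; running = +1291.8464

+1291.8464 rpm (same as input, |ω| = 1291.8464 rpm)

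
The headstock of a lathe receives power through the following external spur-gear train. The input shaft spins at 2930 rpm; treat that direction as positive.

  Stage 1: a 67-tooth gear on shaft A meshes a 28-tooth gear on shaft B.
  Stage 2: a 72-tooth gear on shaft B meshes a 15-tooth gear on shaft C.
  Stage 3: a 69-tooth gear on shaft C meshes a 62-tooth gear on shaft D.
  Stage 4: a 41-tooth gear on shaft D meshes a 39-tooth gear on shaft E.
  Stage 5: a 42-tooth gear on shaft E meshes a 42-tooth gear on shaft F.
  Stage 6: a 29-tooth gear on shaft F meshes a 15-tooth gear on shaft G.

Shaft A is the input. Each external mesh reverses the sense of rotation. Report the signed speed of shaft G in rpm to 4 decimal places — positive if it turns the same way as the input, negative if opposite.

Stage 1 [67T→28T]: ω = 2930.0000×67/28 = 7011.0714 rpm, dir flips to −; running = −7011.0714
Stage 2 [72T→15T]: ω = 7011.0714×72/15 = 33653.1429 rpm, dir flips to +; running = +33653.1429
Stage 3 [69T→62T]: ω = 33653.1429×69/62 = 37452.6912 rpm, dir flips to −; running = −37452.6912
Stage 4 [41T→39T]: ω = 37452.6912×41/39 = 39373.3421 rpm, dir flips to +; running = +39373.3421
Stage 5 [42T→42T]: ω = 39373.3421×42/42 = 39373.3421 rpm, dir flips to −; running = −39373.3421
Stage 6 [29T→15T]: ω = 39373.3421×29/15 = 76121.7947 rpm, dir flips to +; running = +76121.7947

+76121.7947 rpm (same as input, |ω| = 76121.7947 rpm)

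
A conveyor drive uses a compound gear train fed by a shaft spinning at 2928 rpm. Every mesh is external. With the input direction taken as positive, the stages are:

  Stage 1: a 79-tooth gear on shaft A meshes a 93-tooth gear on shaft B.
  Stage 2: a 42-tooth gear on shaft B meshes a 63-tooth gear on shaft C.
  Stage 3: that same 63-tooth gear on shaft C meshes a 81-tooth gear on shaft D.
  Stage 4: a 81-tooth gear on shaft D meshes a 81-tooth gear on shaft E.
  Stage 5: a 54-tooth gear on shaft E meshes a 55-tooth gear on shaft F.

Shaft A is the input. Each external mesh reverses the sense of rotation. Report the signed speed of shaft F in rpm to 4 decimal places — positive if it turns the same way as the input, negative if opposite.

Stage 1 [79T→93T]: ω = 2928.0000×79/93 = 2487.2258 rpm, dir flips to −; running = −2487.2258
Stage 2 [42T→63T]: ω = 2487.2258×42/63 = 1658.1505 rpm, dir flips to +; running = +1658.1505
Stage 3 [63T→81T]: ω = 1658.1505×63/81 = 1289.6726 rpm, dir flips to −; running = −1289.6726
Stage 4 [81T→81T]: ω = 1289.6726×81/81 = 1289.6726 rpm, dir flips to +; running = +1289.6726
Stage 5 [54T→55T]: ω = 1289.6726×54/55 = 1266.2240 rpm, dir flips to −; running = −1266.2240

-1266.2240 rpm (opposite to input, |ω| = 1266.2240 rpm)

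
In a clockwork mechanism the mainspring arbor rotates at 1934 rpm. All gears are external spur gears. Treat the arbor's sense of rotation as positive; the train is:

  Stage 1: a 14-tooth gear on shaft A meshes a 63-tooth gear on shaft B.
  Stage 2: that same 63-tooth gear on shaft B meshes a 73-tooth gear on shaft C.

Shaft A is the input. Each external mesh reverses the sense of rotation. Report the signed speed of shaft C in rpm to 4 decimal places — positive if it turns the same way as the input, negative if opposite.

Stage 1 [14T→63T]: ω = 1934.0000×14/63 = 429.7778 rpm, dir flips to −; running = −429.7778
Stage 2 [63T→73T]: ω = 429.7778×63/73 = 370.9041 rpm, dir flips to +; running = +370.9041

+370.9041 rpm (same as input, |ω| = 370.9041 rpm)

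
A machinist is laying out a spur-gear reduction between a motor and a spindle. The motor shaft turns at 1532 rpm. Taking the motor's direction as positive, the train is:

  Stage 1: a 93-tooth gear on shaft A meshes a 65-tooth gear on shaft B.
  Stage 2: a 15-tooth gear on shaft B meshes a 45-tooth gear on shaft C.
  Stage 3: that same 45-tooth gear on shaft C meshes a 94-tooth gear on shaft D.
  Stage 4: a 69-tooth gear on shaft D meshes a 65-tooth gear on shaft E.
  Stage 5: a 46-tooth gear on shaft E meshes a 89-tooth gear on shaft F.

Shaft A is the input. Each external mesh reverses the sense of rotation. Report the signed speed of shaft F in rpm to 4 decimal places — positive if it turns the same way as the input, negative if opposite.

Stage 1 [93T→65T]: ω = 1532.0000×93/65 = 2191.9385 rpm, dir flips to −; running = −2191.9385
Stage 2 [15T→45T]: ω = 2191.9385×15/45 = 730.6462 rpm, dir flips to +; running = +730.6462
Stage 3 [45T→94T]: ω = 730.6462×45/94 = 349.7774 rpm, dir flips to −; running = −349.7774
Stage 4 [69T→65T]: ω = 349.7774×69/65 = 371.3022 rpm, dir flips to +; running = +371.3022
Stage 5 [46T→89T]: ω = 371.3022×46/89 = 191.9090 rpm, dir flips to −; running = −191.9090

-191.9090 rpm (opposite to input, |ω| = 191.9090 rpm)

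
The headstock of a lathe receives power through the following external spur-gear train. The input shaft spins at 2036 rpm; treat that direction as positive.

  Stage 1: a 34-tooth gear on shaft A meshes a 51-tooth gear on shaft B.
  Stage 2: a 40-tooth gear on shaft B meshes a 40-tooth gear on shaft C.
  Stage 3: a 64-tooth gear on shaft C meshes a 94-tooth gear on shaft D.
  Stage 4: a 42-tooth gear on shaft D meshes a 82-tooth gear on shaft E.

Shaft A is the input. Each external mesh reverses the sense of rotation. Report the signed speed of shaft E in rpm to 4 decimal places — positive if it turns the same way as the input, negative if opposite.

+473.3409 rpm (same as input, |ω| = 473.3409 rpm)

Stage 1 [34T→51T]: ω = 2036.0000×34/51 = 1357.3333 rpm, dir flips to −; running = −1357.3333
Stage 2 [40T→40T]: ω = 1357.3333×40/40 = 1357.3333 rpm, dir flips to +; running = +1357.3333
Stage 3 [64T→94T]: ω = 1357.3333×64/94 = 924.1418 rpm, dir flips to −; running = −924.1418
Stage 4 [42T→82T]: ω = 924.1418×42/82 = 473.3409 rpm, dir flips to +; running = +473.3409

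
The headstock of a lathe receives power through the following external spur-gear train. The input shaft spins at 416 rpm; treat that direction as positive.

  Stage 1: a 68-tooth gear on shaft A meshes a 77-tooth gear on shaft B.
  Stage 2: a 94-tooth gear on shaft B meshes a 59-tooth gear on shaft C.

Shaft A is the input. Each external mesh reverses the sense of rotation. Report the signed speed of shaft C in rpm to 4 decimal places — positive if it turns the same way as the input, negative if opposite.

+585.3119 rpm (same as input, |ω| = 585.3119 rpm)

Stage 1 [68T→77T]: ω = 416.0000×68/77 = 367.3766 rpm, dir flips to −; running = −367.3766
Stage 2 [94T→59T]: ω = 367.3766×94/59 = 585.3119 rpm, dir flips to +; running = +585.3119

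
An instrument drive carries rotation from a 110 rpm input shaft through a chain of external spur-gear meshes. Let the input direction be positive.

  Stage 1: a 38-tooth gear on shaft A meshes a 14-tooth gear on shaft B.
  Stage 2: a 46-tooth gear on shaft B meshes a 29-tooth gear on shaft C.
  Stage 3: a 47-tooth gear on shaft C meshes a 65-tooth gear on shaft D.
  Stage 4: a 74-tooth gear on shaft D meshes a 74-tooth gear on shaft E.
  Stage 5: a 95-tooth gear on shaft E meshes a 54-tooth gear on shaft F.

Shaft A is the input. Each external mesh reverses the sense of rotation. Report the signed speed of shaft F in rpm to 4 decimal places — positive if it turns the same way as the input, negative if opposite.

Stage 1 [38T→14T]: ω = 110.0000×38/14 = 298.5714 rpm, dir flips to −; running = −298.5714
Stage 2 [46T→29T]: ω = 298.5714×46/29 = 473.5961 rpm, dir flips to +; running = +473.5961
Stage 3 [47T→65T]: ω = 473.5961×47/65 = 342.4464 rpm, dir flips to −; running = −342.4464
Stage 4 [74T→74T]: ω = 342.4464×74/74 = 342.4464 rpm, dir flips to +; running = +342.4464
Stage 5 [95T→54T]: ω = 342.4464×95/54 = 602.4520 rpm, dir flips to −; running = −602.4520

-602.4520 rpm (opposite to input, |ω| = 602.4520 rpm)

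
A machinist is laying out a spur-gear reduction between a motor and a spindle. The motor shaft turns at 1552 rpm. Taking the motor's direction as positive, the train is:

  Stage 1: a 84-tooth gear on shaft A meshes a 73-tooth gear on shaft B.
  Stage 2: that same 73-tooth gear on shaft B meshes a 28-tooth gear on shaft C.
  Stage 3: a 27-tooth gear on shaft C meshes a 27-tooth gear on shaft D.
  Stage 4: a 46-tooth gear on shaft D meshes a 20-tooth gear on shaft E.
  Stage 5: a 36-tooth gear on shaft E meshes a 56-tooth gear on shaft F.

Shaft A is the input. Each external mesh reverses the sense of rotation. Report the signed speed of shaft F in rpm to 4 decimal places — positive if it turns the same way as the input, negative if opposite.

-6884.2286 rpm (opposite to input, |ω| = 6884.2286 rpm)

Stage 1 [84T→73T]: ω = 1552.0000×84/73 = 1785.8630 rpm, dir flips to −; running = −1785.8630
Stage 2 [73T→28T]: ω = 1785.8630×73/28 = 4656.0000 rpm, dir flips to +; running = +4656.0000
Stage 3 [27T→27T]: ω = 4656.0000×27/27 = 4656.0000 rpm, dir flips to −; running = −4656.0000
Stage 4 [46T→20T]: ω = 4656.0000×46/20 = 10708.8000 rpm, dir flips to +; running = +10708.8000
Stage 5 [36T→56T]: ω = 10708.8000×36/56 = 6884.2286 rpm, dir flips to −; running = −6884.2286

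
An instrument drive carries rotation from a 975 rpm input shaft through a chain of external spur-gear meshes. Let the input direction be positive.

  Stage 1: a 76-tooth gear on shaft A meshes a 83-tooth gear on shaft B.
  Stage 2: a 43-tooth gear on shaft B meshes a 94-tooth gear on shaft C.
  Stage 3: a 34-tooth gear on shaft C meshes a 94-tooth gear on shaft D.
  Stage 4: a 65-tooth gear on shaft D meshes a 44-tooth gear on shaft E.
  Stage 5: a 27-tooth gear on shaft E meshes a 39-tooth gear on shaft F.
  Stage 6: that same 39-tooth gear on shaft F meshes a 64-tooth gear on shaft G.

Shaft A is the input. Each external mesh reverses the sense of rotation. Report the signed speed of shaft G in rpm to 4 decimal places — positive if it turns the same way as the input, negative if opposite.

+92.0611 rpm (same as input, |ω| = 92.0611 rpm)

Stage 1 [76T→83T]: ω = 975.0000×76/83 = 892.7711 rpm, dir flips to −; running = −892.7711
Stage 2 [43T→94T]: ω = 892.7711×43/94 = 408.3953 rpm, dir flips to +; running = +408.3953
Stage 3 [34T→94T]: ω = 408.3953×34/94 = 147.7174 rpm, dir flips to −; running = −147.7174
Stage 4 [65T→44T]: ω = 147.7174×65/44 = 218.2189 rpm, dir flips to +; running = +218.2189
Stage 5 [27T→39T]: ω = 218.2189×27/39 = 151.0747 rpm, dir flips to −; running = −151.0747
Stage 6 [39T→64T]: ω = 151.0747×39/64 = 92.0611 rpm, dir flips to +; running = +92.0611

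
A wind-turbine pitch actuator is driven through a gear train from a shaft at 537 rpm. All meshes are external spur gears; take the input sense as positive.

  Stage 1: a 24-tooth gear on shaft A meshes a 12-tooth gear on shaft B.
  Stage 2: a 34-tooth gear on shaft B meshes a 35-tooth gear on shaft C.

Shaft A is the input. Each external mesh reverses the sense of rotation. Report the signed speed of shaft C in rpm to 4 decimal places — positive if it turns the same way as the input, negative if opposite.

Stage 1 [24T→12T]: ω = 537.0000×24/12 = 1074.0000 rpm, dir flips to −; running = −1074.0000
Stage 2 [34T→35T]: ω = 1074.0000×34/35 = 1043.3143 rpm, dir flips to +; running = +1043.3143

+1043.3143 rpm (same as input, |ω| = 1043.3143 rpm)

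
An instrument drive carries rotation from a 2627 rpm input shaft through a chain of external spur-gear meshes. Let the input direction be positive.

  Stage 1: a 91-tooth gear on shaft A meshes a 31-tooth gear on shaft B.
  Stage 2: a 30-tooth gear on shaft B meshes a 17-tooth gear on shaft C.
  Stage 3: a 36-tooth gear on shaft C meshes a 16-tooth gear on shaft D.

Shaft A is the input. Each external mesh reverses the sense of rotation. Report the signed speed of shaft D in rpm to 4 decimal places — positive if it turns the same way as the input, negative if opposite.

-30619.2552 rpm (opposite to input, |ω| = 30619.2552 rpm)

Stage 1 [91T→31T]: ω = 2627.0000×91/31 = 7711.5161 rpm, dir flips to −; running = −7711.5161
Stage 2 [30T→17T]: ω = 7711.5161×30/17 = 13608.5579 rpm, dir flips to +; running = +13608.5579
Stage 3 [36T→16T]: ω = 13608.5579×36/16 = 30619.2552 rpm, dir flips to −; running = −30619.2552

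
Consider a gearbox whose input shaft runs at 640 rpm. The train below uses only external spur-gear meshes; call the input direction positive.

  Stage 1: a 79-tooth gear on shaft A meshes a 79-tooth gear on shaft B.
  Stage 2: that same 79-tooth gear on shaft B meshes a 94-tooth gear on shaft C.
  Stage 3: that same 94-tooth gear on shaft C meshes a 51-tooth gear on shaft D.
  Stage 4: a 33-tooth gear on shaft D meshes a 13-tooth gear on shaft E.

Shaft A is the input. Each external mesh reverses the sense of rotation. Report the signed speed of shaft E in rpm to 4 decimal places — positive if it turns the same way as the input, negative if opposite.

Stage 1 [79T→79T]: ω = 640.0000×79/79 = 640.0000 rpm, dir flips to −; running = −640.0000
Stage 2 [79T→94T]: ω = 640.0000×79/94 = 537.8723 rpm, dir flips to +; running = +537.8723
Stage 3 [94T→51T]: ω = 537.8723×94/51 = 991.3725 rpm, dir flips to −; running = −991.3725
Stage 4 [33T→13T]: ω = 991.3725×33/13 = 2516.5611 rpm, dir flips to +; running = +2516.5611

+2516.5611 rpm (same as input, |ω| = 2516.5611 rpm)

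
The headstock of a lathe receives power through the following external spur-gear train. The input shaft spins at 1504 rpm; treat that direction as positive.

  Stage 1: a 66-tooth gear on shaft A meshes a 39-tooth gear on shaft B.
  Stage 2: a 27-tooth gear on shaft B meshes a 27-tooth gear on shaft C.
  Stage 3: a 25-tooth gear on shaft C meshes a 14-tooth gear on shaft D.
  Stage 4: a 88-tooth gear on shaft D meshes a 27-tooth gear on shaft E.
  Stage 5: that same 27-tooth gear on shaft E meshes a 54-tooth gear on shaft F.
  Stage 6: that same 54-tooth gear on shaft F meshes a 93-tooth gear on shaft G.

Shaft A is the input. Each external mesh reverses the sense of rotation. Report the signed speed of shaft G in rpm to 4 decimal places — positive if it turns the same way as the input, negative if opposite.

Stage 1 [66T→39T]: ω = 1504.0000×66/39 = 2545.2308 rpm, dir flips to −; running = −2545.2308
Stage 2 [27T→27T]: ω = 2545.2308×27/27 = 2545.2308 rpm, dir flips to +; running = +2545.2308
Stage 3 [25T→14T]: ω = 2545.2308×25/14 = 4545.0549 rpm, dir flips to −; running = −4545.0549
Stage 4 [88T→27T]: ω = 4545.0549×88/27 = 14813.5124 rpm, dir flips to +; running = +14813.5124
Stage 5 [27T→54T]: ω = 14813.5124×27/54 = 7406.7562 rpm, dir flips to −; running = −7406.7562
Stage 6 [54T→93T]: ω = 7406.7562×54/93 = 4300.6972 rpm, dir flips to +; running = +4300.6972

+4300.6972 rpm (same as input, |ω| = 4300.6972 rpm)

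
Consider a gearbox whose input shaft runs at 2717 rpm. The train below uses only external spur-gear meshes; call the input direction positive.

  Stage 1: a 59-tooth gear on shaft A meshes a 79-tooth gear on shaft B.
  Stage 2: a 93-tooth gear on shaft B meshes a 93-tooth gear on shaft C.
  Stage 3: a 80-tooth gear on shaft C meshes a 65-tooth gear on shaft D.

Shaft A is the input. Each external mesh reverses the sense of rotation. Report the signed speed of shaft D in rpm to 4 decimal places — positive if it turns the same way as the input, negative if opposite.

-2497.4177 rpm (opposite to input, |ω| = 2497.4177 rpm)

Stage 1 [59T→79T]: ω = 2717.0000×59/79 = 2029.1519 rpm, dir flips to −; running = −2029.1519
Stage 2 [93T→93T]: ω = 2029.1519×93/93 = 2029.1519 rpm, dir flips to +; running = +2029.1519
Stage 3 [80T→65T]: ω = 2029.1519×80/65 = 2497.4177 rpm, dir flips to −; running = −2497.4177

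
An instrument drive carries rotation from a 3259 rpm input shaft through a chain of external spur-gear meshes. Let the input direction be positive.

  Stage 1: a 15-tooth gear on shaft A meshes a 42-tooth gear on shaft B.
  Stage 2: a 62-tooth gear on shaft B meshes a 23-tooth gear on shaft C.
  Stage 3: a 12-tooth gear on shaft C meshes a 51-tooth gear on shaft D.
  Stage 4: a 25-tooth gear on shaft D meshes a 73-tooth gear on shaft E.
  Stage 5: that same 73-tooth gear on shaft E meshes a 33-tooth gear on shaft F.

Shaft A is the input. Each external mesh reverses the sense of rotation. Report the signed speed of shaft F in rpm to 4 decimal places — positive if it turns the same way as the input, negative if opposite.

Stage 1 [15T→42T]: ω = 3259.0000×15/42 = 1163.9286 rpm, dir flips to −; running = −1163.9286
Stage 2 [62T→23T]: ω = 1163.9286×62/23 = 3137.5466 rpm, dir flips to +; running = +3137.5466
Stage 3 [12T→51T]: ω = 3137.5466×12/51 = 738.2463 rpm, dir flips to −; running = −738.2463
Stage 4 [25T→73T]: ω = 738.2463×25/73 = 252.8241 rpm, dir flips to +; running = +252.8241
Stage 5 [73T→33T]: ω = 252.8241×73/33 = 559.2775 rpm, dir flips to −; running = −559.2775

-559.2775 rpm (opposite to input, |ω| = 559.2775 rpm)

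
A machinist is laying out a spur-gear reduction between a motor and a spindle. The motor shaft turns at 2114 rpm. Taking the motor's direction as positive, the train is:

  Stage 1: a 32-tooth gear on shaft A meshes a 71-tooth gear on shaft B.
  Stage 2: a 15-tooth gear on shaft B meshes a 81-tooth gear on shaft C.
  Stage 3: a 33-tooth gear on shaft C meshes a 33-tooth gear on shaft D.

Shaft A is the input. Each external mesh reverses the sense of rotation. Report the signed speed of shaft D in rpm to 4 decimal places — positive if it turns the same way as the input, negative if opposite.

Stage 1 [32T→71T]: ω = 2114.0000×32/71 = 952.7887 rpm, dir flips to −; running = −952.7887
Stage 2 [15T→81T]: ω = 952.7887×15/81 = 176.4424 rpm, dir flips to +; running = +176.4424
Stage 3 [33T→33T]: ω = 176.4424×33/33 = 176.4424 rpm, dir flips to −; running = −176.4424

-176.4424 rpm (opposite to input, |ω| = 176.4424 rpm)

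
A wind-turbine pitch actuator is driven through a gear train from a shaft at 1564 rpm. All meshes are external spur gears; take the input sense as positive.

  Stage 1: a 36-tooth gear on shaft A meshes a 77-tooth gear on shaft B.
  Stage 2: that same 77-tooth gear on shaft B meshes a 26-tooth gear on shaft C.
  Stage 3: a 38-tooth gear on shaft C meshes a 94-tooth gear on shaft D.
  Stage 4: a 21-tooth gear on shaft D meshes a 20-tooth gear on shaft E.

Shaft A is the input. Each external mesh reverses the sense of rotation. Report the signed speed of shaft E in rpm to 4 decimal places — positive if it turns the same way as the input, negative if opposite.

+919.2020 rpm (same as input, |ω| = 919.2020 rpm)

Stage 1 [36T→77T]: ω = 1564.0000×36/77 = 731.2208 rpm, dir flips to −; running = −731.2208
Stage 2 [77T→26T]: ω = 731.2208×77/26 = 2165.5385 rpm, dir flips to +; running = +2165.5385
Stage 3 [38T→94T]: ω = 2165.5385×38/94 = 875.4304 rpm, dir flips to −; running = −875.4304
Stage 4 [21T→20T]: ω = 875.4304×21/20 = 919.2020 rpm, dir flips to +; running = +919.2020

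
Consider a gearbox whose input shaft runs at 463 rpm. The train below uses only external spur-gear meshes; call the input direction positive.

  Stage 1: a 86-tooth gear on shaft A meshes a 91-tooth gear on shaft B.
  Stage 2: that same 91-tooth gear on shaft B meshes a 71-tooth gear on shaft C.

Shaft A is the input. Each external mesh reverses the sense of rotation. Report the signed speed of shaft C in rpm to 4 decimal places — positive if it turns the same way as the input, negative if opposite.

+560.8169 rpm (same as input, |ω| = 560.8169 rpm)

Stage 1 [86T→91T]: ω = 463.0000×86/91 = 437.5604 rpm, dir flips to −; running = −437.5604
Stage 2 [91T→71T]: ω = 437.5604×91/71 = 560.8169 rpm, dir flips to +; running = +560.8169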